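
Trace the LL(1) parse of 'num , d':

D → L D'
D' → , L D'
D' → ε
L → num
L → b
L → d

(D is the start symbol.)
LL(1) parsing maintains a stack (initially the start symbol over $) and the input. At each step: if the stack top is a terminal, match it against the current input token; if it is a non-terminal N, replace it with the RHS of M[N, lookahead] (the unique production whose predict set contains the lookahead).

Stack is shown with the top on the left.

Stack     Input      Action
---------------------------
D $       num , d $  output D → L D'
L D' $    num , d $  output L → num
num D' $  num , d $  match 'num'
D' $      , d $      output D' → , L D'
, L D' $  , d $      match ','
L D' $    d $        output L → d
d D' $    d $        match 'd'
D' $      $          output D' → ε
$         $          accept

The string is accepted.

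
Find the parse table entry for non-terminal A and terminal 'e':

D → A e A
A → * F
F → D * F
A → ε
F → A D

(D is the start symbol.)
A → ε

To find M[A, 'e'], we find productions for A where 'e' is in the predict set (PREDICT(N → α) = (FIRST(α) \ {ε}) ∪ (FOLLOW(N) if α ⇒* ε)).

Relevant sets:
  FOLLOW(A) = { $, '*', 'e' }

A → * F: PREDICT = { '*' }
A → ε: PREDICT = { $, '*', 'e' }
  'e' is in predict set, so this production goes in M[A, 'e']

M[A, 'e'] = A → ε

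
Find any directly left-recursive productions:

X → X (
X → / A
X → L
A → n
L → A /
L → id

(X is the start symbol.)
Direct left recursion occurs when N → N α for some non-terminal N (the right-hand side begins with the left-hand side itself).

X → X (: LEFT RECURSIVE (starts with X)
X → / A: starts with '/'
X → L: starts with L
A → n: starts with n
L → A /: starts with A
L → id: starts with id

The grammar has direct left recursion on: X.

Answer: Yes, X is left-recursive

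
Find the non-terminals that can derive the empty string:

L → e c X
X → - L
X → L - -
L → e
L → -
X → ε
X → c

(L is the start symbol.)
{ 'X' }

ε-productions: X → ε
So X is immediately nullable.
No further non-terminal can be added: every production for the remaining non-terminals contains a terminal or a non-nullable non-terminal.
Nullable = { 'X' }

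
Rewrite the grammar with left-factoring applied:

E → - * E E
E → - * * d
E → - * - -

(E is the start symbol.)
Left-factoring transforms A → αβ₁ | αβ₂ into A → αA' and A' → β₁ | β₂
(α is the longest common prefix among the alternatives). Repeat until
no nonterminal has two alternatives with a common prefix.

Round 1: E has alternatives sharing prefix '- *'. Introduce E': E → - * E'
  Add: E' → E E
  Add: E' → * d
  Add: E' → - -

No remaining common prefixes — done.

Resulting grammar:
E → - * E'
E' → E E
E' → * d
E' → - -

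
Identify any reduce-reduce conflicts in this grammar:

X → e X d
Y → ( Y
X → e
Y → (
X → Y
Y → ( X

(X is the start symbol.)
Augment with X' → X and build the canonical LR(0) collection (I0 = CLOSURE({[X' → . X]}), then GOTO on every symbol after a dot until no new states appear). It has 9 states:
  I0: { [X → . Y], [X → . e X d], [X → . e], [X' → . X], [Y → . ( X], [Y → . ( Y], [Y → . (] }  — shift
  I1: { [X → . Y], [X → . e X d], [X → . e], [Y → ( . X], [Y → ( . Y], [Y → ( .], [Y → . ( X], [Y → . ( Y], [Y → . (] }  — shift, reduce
  I2: { [X' → X .] }  — accept
  I3: { [X → Y .] }  — reduce
  I4: { [X → . Y], [X → . e X d], [X → . e], [X → e . X d], [X → e .], [Y → . ( X], [Y → . ( Y], [Y → . (] }  — shift, reduce
  I5: { [X → e X . d] }  — shift
  I6: { [X → e X d .] }  — reduce
  I7: { [Y → ( X .] }  — reduce
  I8: { [X → Y .], [Y → ( Y .] }  — 2 reduces

I8 contains complete items [X → Y .], [Y → ( Y .] — reduce-reduce conflict.

Answer: Yes — I8: [X → Y .] vs [Y → ( Y .]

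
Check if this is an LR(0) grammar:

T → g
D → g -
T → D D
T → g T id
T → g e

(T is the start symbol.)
No. Shift-reduce conflict between [T → g .] and [D → . g -]

A grammar is LR(0) if no state in the canonical LR(0) collection has:
  - both a shift item (dot before a terminal) and a complete item (shift-reduce conflict), or
  - two or more complete items (reduce-reduce conflict; the accept item [T' → T .] counts as a complete item here).

Augment with T' → T and build the canonical LR(0) collection (I0 = CLOSURE({[T' → . T]}), then GOTO on every symbol after a dot until no new states appear). It has 10 states:
  I0: { [D → . g -], [T → . D D], [T → . g T id], [T → . g e], [T → . g], [T' → . T] }  — shift
  I1: { [D → . g -], [T → D . D] }  — shift
  I2: { [T' → T .] }  — accept
  I3: { [D → . g -], [D → g . -], [T → . D D], [T → . g T id], [T → . g e], [T → . g], [T → g . T id], [T → g . e], [T → g .] }  — shift, reduce
  I4: { [D → g - .] }  — reduce
  I5: { [T → g T . id] }  — shift
  I6: { [T → g e .] }  — reduce
  I7: { [T → g T id .] }  — reduce
  I8: { [T → D D .] }  — reduce
  I9: { [D → g . -] }  — shift

Conflict in state I3:
  Shift-reduce conflict between [T → g .] and [D → . g -]
So the grammar is NOT LR(0).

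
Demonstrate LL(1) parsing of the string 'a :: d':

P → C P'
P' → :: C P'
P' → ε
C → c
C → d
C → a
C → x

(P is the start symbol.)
Stack is shown with the top on the left.

Stack      Input     Action
---------------------------
P $        a :: d $  output P → C P'
C P' $     a :: d $  output C → a
a P' $     a :: d $  match 'a'
P' $       :: d $    output P' → :: C P'
:: C P' $  :: d $    match '::'
C P' $     d $       output C → d
d P' $     d $       match 'd'
P' $       $         output P' → ε
$          $         accept

The string is accepted.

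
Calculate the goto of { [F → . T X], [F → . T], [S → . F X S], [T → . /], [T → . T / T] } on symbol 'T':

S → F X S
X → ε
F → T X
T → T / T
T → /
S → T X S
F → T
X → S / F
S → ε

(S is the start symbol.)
{ [F → . T X], [F → . T], [F → T . X], [F → T .], [S → . F X S], [S → . T X S], [S → .], [T → . /], [T → . T / T], [T → T . / T], [X → . S / F], [X → .] }

GOTO(I, 'T') = CLOSURE({ [A → αX.β] : [A → α.Xβ] ∈ I, X = 'T' })

Items with dot before 'T', with the dot advanced:
  [F → . T] → [F → T .]
  [F → . T X] → [F → T . X]
  [T → . T / T] → [T → T . / T]
Closure of the advanced items:
  [F → T . X] has the dot before X: add [X → .], [X → . S / F]
  [X → . S / F] has the dot before S: add [S → . F X S], [S → . T X S], [S → .]
  [S → . F X S] has the dot before F: add [F → . T X], [F → . T]
  [S → . T X S] has the dot before T: add [T → . T / T], [T → . /]

GOTO = { [F → . T X], [F → . T], [F → T . X], [F → T .], [S → . F X S], [S → . T X S], [S → .], [T → . /], [T → . T / T], [T → T . / T], [X → . S / F], [X → .] }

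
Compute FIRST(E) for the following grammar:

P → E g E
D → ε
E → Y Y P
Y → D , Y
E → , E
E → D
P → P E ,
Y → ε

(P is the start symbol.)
FIRST sets of the other non-terminals involved (by the same procedure, iterated to a fixed point):
  FIRST(Y) = { ',', ε }
  FIRST(P) = { ',', 'g' }
  FIRST(D) = { ε }

From E → Y Y P:
  - Y is a non-terminal: add FIRST(Y) \ {ε} = { ',' }
    Y is nullable, so continue to the next symbol
  - Y is a non-terminal: add FIRST(Y) \ {ε} = { ',' }
    Y is nullable, so continue to the next symbol
  - P is a non-terminal: add FIRST(P) \ {ε} = { ',', 'g' }
    P is not nullable, so stop
From E → , E:
  - ',' is a terminal: add ',' and stop
From E → D:
  - D is a non-terminal: add FIRST(D) \ {ε} = { }
    D is nullable and nothing follows, so the whole right-hand side can vanish: ε ∈ FIRST(E)

Collecting: FIRST(E) = { ',', 'g', ε }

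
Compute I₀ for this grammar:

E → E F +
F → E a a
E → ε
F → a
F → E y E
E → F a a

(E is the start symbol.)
First, augment the grammar with E' → E
I₀ = CLOSURE({ [E' → . E] }):
  [E' → . E] has the dot before E: add [E → . E F +], [E → .], [E → . F a a]
  [E → . F a a] has the dot before F: add [F → . E a a], [F → . a], [F → . E y E]
No further items can be added.

I₀ = { [E → . E F +], [E → . F a a], [E → .], [E' → . E], [F → . E a a], [F → . E y E], [F → . a] }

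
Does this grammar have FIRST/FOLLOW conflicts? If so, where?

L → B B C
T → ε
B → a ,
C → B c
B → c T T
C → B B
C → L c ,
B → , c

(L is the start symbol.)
No FIRST/FOLLOW conflicts.

A FIRST/FOLLOW conflict occurs when a non-terminal N has a nullable alternative N → β (β ⇒* ε) and another alternative N → α with FIRST(α) ∩ FOLLOW(N) ≠ ∅: on such a lookahead the parser cannot decide between expanding α and letting N vanish via β.

Nullable non-terminals: T.
T has a nullable alternative but only one production, so nothing to check.

B, C, L have no nullable alternative, so no FIRST/FOLLOW check is needed there.

No FIRST/FOLLOW conflicts found.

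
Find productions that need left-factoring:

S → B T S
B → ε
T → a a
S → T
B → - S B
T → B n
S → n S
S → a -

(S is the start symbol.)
Left-factoring is needed when two productions for the same non-terminal
share a common prefix on the right-hand side.

Productions for S:
  S → B T S
  S → T
  S → n S
  S → a -
Productions for B:
  B → ε
  B → - S B
Productions for T:
  T → a a
  T → B n

No common prefixes found.

Answer: No, left-factoring is not needed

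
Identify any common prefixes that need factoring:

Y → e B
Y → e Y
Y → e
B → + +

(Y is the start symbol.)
Yes, Y has productions with common prefix 'e'

Left-factoring is needed when two productions for the same non-terminal
share a common prefix on the right-hand side.

Productions for Y:
  Y → e B
  Y → e Y
  Y → e

Found common prefix 'e' in productions for Y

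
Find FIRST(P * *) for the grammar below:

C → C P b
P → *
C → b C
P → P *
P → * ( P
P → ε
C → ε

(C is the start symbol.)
{ '*' }

FIRST sets of the non-terminals involved (from the grammar, by fixed-point iteration):
  FIRST(P) = { '*', ε }

To compute FIRST(P * *), process the symbols left to right:
Symbol P is a non-terminal. Add FIRST(P) \ {ε} = { '*' }
P is nullable (ε ∈ FIRST(P)), continue to the next symbol.
Symbol * is a terminal. Add '*' and stop.
FIRST(P * *) = { '*' }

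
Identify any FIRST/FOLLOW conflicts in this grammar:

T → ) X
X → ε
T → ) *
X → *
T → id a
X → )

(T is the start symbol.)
A FIRST/FOLLOW conflict occurs when a non-terminal N has a nullable alternative N → β (β ⇒* ε) and another alternative N → α with FIRST(α) ∩ FOLLOW(N) ≠ ∅: on such a lookahead the parser cannot decide between expanding α and letting N vanish via β.

Nullable non-terminals: X.

X: nullable alternative(s) X → ε; FOLLOW(X) = { $ }
  X → ε: FIRST \ {ε} = { } — this is the only nullable alternative, skip
  X → *: FIRST \ {ε} = { '*' } — disjoint from FOLLOW(X)
  X → ): FIRST \ {ε} = { ')' } — disjoint from FOLLOW(X)

T has no nullable alternative, so no FIRST/FOLLOW check is needed there.

No FIRST/FOLLOW conflicts found.

Answer: No FIRST/FOLLOW conflicts.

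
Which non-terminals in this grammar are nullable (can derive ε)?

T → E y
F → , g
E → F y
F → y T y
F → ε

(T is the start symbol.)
ε-productions: F → ε
So F is immediately nullable.
No further non-terminal can be added: every production for the remaining non-terminals contains a terminal or a non-nullable non-terminal.
Nullable = { 'F' }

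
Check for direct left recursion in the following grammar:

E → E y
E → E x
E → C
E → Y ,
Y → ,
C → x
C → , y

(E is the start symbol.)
Direct left recursion occurs when N → N α for some non-terminal N (the right-hand side begins with the left-hand side itself).

E → E y: LEFT RECURSIVE (starts with E)
E → E x: LEFT RECURSIVE (starts with E)
E → C: starts with C
E → Y ,: starts with Y
Y → ,: starts with ','
C → x: starts with x
C → , y: starts with ','

The grammar has direct left recursion on: E.

Answer: Yes, E is left-recursive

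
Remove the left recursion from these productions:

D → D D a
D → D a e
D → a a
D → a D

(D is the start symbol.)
D is directly left-recursive. The standard transformation for
  A → A α₁ | ... | A α_m | β₁ | ... | β_n
is
  A  → β₁ A' | ... | β_n A'
  A' → α₁ A' | ... | α_m A' | ε

D → a a becomes D → a a D'
D → a D becomes D → a D D'
D → D D a becomes D' → D a D'
D → D a e becomes D' → a e D'
Add D' → ε

Resulting grammar:
D → a a D'
D → a D D'
D' → D a D'
D' → a e D'
D' → ε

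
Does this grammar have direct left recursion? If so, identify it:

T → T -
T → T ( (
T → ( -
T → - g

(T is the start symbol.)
Yes, T is left-recursive

Direct left recursion occurs when N → N α for some non-terminal N (the right-hand side begins with the left-hand side itself).

T → T -: LEFT RECURSIVE (starts with T)
T → T ( (: LEFT RECURSIVE (starts with T)
T → ( -: starts with '('
T → - g: starts with '-'

The grammar has direct left recursion on: T.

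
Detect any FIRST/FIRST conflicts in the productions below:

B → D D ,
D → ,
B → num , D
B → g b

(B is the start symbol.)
A FIRST/FIRST conflict occurs when two productions N → α and N → β for the same non-terminal have FIRST(α) ∩ FIRST(β) ≠ ∅ (with ε ∈ FIRST of a nullable right-hand side, so two nullable alternatives also conflict).

FIRST sets of the non-terminals at (or reachable through a nullable prefix from) the front of some alternative:
  FIRST(D) = { ',' }

Productions for B:
  B → D D ,: FIRST = { ',' }
  B → num , D: FIRST = { 'num' }
  B → g b: FIRST = { 'g' }
D has only one production, so no FIRST/FIRST conflict is possible there.

All alternatives of each non-terminal have pairwise disjoint FIRST sets.

Answer: No FIRST/FIRST conflicts.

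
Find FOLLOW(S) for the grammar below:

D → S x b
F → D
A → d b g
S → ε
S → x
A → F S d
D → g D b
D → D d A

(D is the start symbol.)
{ 'd', 'x' }

In D → S x b: S is followed by x b, add FIRST(x b) \ {ε} = { 'x' }
In A → F S d: S is followed by d, add FIRST(d) \ {ε} = { 'd' }

Taking the union: FOLLOW(S) = { 'd', 'x' }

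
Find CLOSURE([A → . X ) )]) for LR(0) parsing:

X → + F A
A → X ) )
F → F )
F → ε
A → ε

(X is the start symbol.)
To compute CLOSURE, for each item [A → α.Bβ] where B is a non-terminal, add [B → .γ] for all productions B → γ; repeat for the newly added items until nothing changes.

Start with: [A → . X ) )]
  [A → . X ) )] has the dot before X: add [X → . + F A]
No further items can be added.

CLOSURE = { [A → . X ) )], [X → . + F A] }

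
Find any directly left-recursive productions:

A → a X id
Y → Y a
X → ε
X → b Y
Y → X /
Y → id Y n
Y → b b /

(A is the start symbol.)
Yes, Y is left-recursive

A → a X id: starts with a
Y → Y a: LEFT RECURSIVE (starts with Y)
X → ε: starts with ε
X → b Y: starts with b
Y → X /: starts with X
Y → id Y n: starts with id
Y → b b /: starts with b

The grammar has direct left recursion on: Y.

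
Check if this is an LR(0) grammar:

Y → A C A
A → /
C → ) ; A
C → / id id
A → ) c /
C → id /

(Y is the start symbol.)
Yes, the grammar is LR(0)

A grammar is LR(0) if no state in the canonical LR(0) collection has:
  - both a shift item (dot before a terminal) and a complete item (shift-reduce conflict), or
  - two or more complete items (reduce-reduce conflict; the accept item [Y' → Y .] counts as a complete item here).

Augment with Y' → Y and build the canonical LR(0) collection (I0 = CLOSURE({[Y' → . Y]}), then GOTO on every symbol after a dot until no new states appear). It has 17 states:
  I0: { [A → . ) c /], [A → . /], [Y → . A C A], [Y' → . Y] }  — shift
  I1: { [A → ) . c /] }  — shift
  I2: { [A → / .] }  — reduce
  I3: { [C → . ) ; A], [C → . / id id], [C → . id /], [Y → A . C A] }  — shift
  I4: { [Y' → Y .] }  — accept
  I5: { [C → ) . ; A] }  — shift
  I6: { [C → / . id id] }  — shift
  I7: { [A → . ) c /], [A → . /], [Y → A C . A] }  — shift
  I8: { [C → id . /] }  — shift
  I9: { [C → id / .] }  — reduce
  I10: { [Y → A C A .] }  — reduce
  I11: { [C → / id . id] }  — shift
  I12: { [C → / id id .] }  — reduce
  I13: { [A → . ) c /], [A → . /], [C → ) ; . A] }  — shift
  I14: { [C → ) ; A .] }  — reduce
  I15: { [A → ) c . /] }  — shift
  I16: { [A → ) c / .] }  — reduce

Every state is either a pure shift/goto state or contains exactly one complete item and nothing to shift — no conflicts. The grammar is LR(0).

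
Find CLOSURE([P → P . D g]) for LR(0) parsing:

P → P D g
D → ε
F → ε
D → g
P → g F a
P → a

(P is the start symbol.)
To compute CLOSURE, for each item [A → α.Bβ] where B is a non-terminal, add [B → .γ] for all productions B → γ; repeat for the newly added items until nothing changes.

Start with: [P → P . D g]
  [P → P . D g] has the dot before D: add [D → .], [D → . g]
No further items can be added.

CLOSURE = { [D → . g], [D → .], [P → P . D g] }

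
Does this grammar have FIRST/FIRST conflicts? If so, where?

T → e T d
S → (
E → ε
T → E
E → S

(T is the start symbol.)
No FIRST/FIRST conflicts.

FIRST sets of the non-terminals at (or reachable through a nullable prefix from) the front of some alternative:
  FIRST(E) = { '(', ε }
  FIRST(S) = { '(' }

Productions for T:
  T → e T d: FIRST = { 'e' }
  T → E: FIRST = { '(', ε }
Productions for E:
  E → ε: FIRST = { ε }
  E → S: FIRST = { '(' }
S has only one production, so no FIRST/FIRST conflict is possible there.

All alternatives of each non-terminal have pairwise disjoint FIRST sets.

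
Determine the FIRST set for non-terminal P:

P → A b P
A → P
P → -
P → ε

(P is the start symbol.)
{ '-', 'b', ε }

To compute FIRST(P), examine every production with P on the left-hand side, reading each right-hand side left to right until a non-nullable symbol is reached.

FIRST sets of the other non-terminals involved (by the same procedure, iterated to a fixed point):
  FIRST(A) = { '-', 'b', ε }

From P → A b P:
  - A is a non-terminal: add FIRST(A) \ {ε} = { '-', 'b' }
    A is nullable, so continue to the next symbol
  - b is a terminal: add 'b' and stop
From P → -:
  - '-' is a terminal: add '-' and stop
From P → ε:
  - ε-production, so ε ∈ FIRST(P)

Collecting: FIRST(P) = { '-', 'b', ε }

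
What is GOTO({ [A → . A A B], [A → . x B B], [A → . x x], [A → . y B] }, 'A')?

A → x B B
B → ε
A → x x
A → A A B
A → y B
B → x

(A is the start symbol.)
GOTO(I, 'A') = CLOSURE({ [A → αX.β] : [A → α.Xβ] ∈ I, X = 'A' })

Items with dot before 'A', with the dot advanced:
  [A → . A A B] → [A → A . A B]
Closure of the advanced items:
  [A → A . A B] has the dot before A: add [A → . x B B], [A → . x x], [A → . A A B], [A → . y B]

GOTO = { [A → . A A B], [A → . x B B], [A → . x x], [A → . y B], [A → A . A B] }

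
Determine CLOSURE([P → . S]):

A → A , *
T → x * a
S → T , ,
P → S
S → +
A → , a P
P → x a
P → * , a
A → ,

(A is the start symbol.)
{ [P → . S], [S → . +], [S → . T , ,], [T → . x * a] }

Start with: [P → . S]
  [P → . S] has the dot before S: add [S → . T , ,], [S → . +]
  [S → . T , ,] has the dot before T: add [T → . x * a]
No further items can be added.

CLOSURE = { [P → . S], [S → . +], [S → . T , ,], [T → . x * a] }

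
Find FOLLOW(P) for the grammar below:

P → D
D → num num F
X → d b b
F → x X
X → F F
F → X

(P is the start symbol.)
{ $ }

P is the start symbol, so $ ∈ FOLLOW(P).
P does not occur on any right-hand side.

Taking the union: FOLLOW(P) = { $ }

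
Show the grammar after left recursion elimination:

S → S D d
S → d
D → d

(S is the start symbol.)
S → d S'
S' → D d S'
S' → ε
D → d

S is directly left-recursive. The standard transformation for
  A → A α₁ | ... | A α_m | β₁ | ... | β_n
is
  A  → β₁ A' | ... | β_n A'
  A' → α₁ A' | ... | α_m A' | ε

S → d becomes S → d S'
S → S D d becomes S' → D d S'
Add S' → ε

Productions for other non-terminals are unchanged:
  D → d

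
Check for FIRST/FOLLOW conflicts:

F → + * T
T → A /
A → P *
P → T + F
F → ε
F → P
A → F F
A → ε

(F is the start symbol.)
Yes. F → '+' '*' T with FOLLOW(F) on { '+' }; F → P with FOLLOW(F) on { '+', '/' }; A → P '*' with FOLLOW(A) on { '/' }; A → F F with FOLLOW(A) on { '/' }

A FIRST/FOLLOW conflict occurs when a non-terminal N has a nullable alternative N → β (β ⇒* ε) and another alternative N → α with FIRST(α) ∩ FOLLOW(N) ≠ ∅: on such a lookahead the parser cannot decide between expanding α and letting N vanish via β.

Nullable non-terminals: A, F.
FIRST sets used below: FIRST(P) = { '+', '/' }, FIRST(F) = { '+', '/', ε }

A: nullable alternative(s) A → F F, A → ε; FOLLOW(A) = { '/' }
  A → P *: FIRST \ {ε} = { '+', '/' } — overlaps FOLLOW(A) on { '/' }: CONFLICT
  A → F F: FIRST \ {ε} = { '+', '/' } — overlaps FOLLOW(A) on { '/' }: CONFLICT
  A → ε: FIRST \ {ε} = { } — disjoint from FOLLOW(A)

F: nullable alternative(s) F → ε; FOLLOW(F) = { $, '*', '+', '/' }
  F → + * T: FIRST \ {ε} = { '+' } — overlaps FOLLOW(F) on { '+' }: CONFLICT
  F → ε: FIRST \ {ε} = { } — this is the only nullable alternative, skip
  F → P: FIRST \ {ε} = { '+', '/' } — overlaps FOLLOW(F) on { '+', '/' }: CONFLICT

P, T have no nullable alternative, so no FIRST/FOLLOW check is needed there.

So the grammar has 4 FIRST/FOLLOW conflicts (marked CONFLICT above).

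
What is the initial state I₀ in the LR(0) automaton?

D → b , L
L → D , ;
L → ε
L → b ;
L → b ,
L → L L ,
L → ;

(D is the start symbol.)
{ [D → . b , L], [D' → . D] }

First, augment the grammar with D' → D
I₀ = CLOSURE({ [D' → . D] }):
  [D' → . D] has the dot before D: add [D → . b , L]
No further items can be added.

I₀ = { [D → . b , L], [D' → . D] }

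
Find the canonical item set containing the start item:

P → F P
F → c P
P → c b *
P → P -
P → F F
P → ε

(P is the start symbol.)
First, augment the grammar with P' → P
I₀ = CLOSURE({ [P' → . P] }):
  [P' → . P] has the dot before P: add [P → . F P], [P → . c b *], [P → . P -], [P → . F F], [P → .]
  [P → . F P] has the dot before F: add [F → . c P]
No further items can be added.

I₀ = { [F → . c P], [P → . F F], [P → . F P], [P → . P -], [P → . c b *], [P → .], [P' → . P] }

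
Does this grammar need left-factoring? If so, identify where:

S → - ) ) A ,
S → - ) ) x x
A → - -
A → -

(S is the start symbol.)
Yes, S has productions with common prefix '- ) )'; A has productions with common prefix '-'

Left-factoring is needed when two productions for the same non-terminal
share a common prefix on the right-hand side.

Productions for S:
  S → - ) ) A ,
  S → - ) ) x x
Productions for A:
  A → - -
  A → -

Found common prefix '- ) )' in productions for S
Found common prefix '-' in productions for A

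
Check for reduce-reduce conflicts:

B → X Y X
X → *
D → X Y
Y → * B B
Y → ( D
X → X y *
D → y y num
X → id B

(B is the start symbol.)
No reduce-reduce conflicts

Augment with B' → B and build the canonical LR(0) collection (I0 = CLOSURE({[B' → . B]}), then GOTO on every symbol after a dot until no new states appear). It has 20 states:
  I0: { [B → . X Y X], [B' → . B], [X → . *], [X → . X y *], [X → . id B] }  — shift
  I1: { [X → * .] }  — reduce
  I2: { [B' → B .] }  — accept
  I3: { [B → X . Y X], [X → X . y *], [Y → . ( D], [Y → . * B B] }  — shift
  I4: { [B → . X Y X], [X → . *], [X → . X y *], [X → . id B], [X → id . B] }  — shift
  I5: { [X → id B .] }  — reduce
  I6: { [D → . X Y], [D → . y y num], [X → . *], [X → . X y *], [X → . id B], [Y → ( . D] }  — shift
  I7: { [B → . X Y X], [X → . *], [X → . X y *], [X → . id B], [Y → * . B B] }  — shift
  I8: { [B → X Y . X], [X → . *], [X → . X y *], [X → . id B] }  — shift
  I9: { [X → X y . *] }  — shift
  I10: { [X → X y * .] }  — reduce
  I11: { [B → X Y X .], [X → X . y *] }  — shift, reduce
  I12: { [B → . X Y X], [X → . *], [X → . X y *], [X → . id B], [Y → * B . B] }  — shift
  I13: { [Y → * B B .] }  — reduce
  I14: { [Y → ( D .] }  — reduce
  I15: { [D → X . Y], [X → X . y *], [Y → . ( D], [Y → . * B B] }  — shift
  I16: { [D → y . y num] }  — shift
  I17: { [D → y y . num] }  — shift
  I18: { [D → y y num .] }  — reduce
  I19: { [D → X Y .] }  — reduce

No state contains more than one complete item.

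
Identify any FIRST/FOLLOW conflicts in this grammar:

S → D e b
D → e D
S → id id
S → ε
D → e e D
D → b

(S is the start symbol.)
No FIRST/FOLLOW conflicts.

A FIRST/FOLLOW conflict occurs when a non-terminal N has a nullable alternative N → β (β ⇒* ε) and another alternative N → α with FIRST(α) ∩ FOLLOW(N) ≠ ∅: on such a lookahead the parser cannot decide between expanding α and letting N vanish via β.

Nullable non-terminals: S.
FIRST sets used below: FIRST(D) = { 'b', 'e' }

S: nullable alternative(s) S → ε; FOLLOW(S) = { $ }
  S → D e b: FIRST \ {ε} = { 'b', 'e' } — disjoint from FOLLOW(S)
  S → id id: FIRST \ {ε} = { 'id' } — disjoint from FOLLOW(S)
  S → ε: FIRST \ {ε} = { } — this is the only nullable alternative, skip

D has no nullable alternative, so no FIRST/FOLLOW check is needed there.

No FIRST/FOLLOW conflicts found.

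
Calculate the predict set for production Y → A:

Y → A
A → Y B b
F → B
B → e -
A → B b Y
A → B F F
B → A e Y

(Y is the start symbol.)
PREDICT(Y → A) = (FIRST(RHS) \ {ε}) ∪ (FOLLOW(Y) if ε ∈ FIRST(RHS), i.e. RHS ⇒* ε)
FIRST(A) = { 'e' }
FIRST(A) = { 'e' }
ε ∉ FIRST(A), so FOLLOW(Y) is not added.
PREDICT(Y → A) = { 'e' }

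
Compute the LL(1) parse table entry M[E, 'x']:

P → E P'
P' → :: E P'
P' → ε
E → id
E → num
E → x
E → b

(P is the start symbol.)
To find M[E, 'x'], we find productions for E where 'x' is in the predict set (PREDICT(N → α) = (FIRST(α) \ {ε}) ∪ (FOLLOW(N) if α ⇒* ε)).

E → id: PREDICT = { 'id' }
E → num: PREDICT = { 'num' }
E → x: PREDICT = { 'x' }
  'x' is in predict set, so this production goes in M[E, 'x']
E → b: PREDICT = { 'b' }

M[E, 'x'] = E → x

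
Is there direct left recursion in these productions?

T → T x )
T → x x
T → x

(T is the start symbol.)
Yes, T is left-recursive

T → T x ): LEFT RECURSIVE (starts with T)
T → x x: starts with x
T → x: starts with x

The grammar has direct left recursion on: T.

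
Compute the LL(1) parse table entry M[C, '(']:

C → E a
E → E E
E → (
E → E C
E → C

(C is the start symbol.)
To find M[C, '('], we find productions for C where '(' is in the predict set (PREDICT(N → α) = (FIRST(α) \ {ε}) ∪ (FOLLOW(N) if α ⇒* ε)).

Relevant sets:
  FIRST(E) = { '(' }

C → E a: PREDICT = { '(' }
  '(' is in predict set, so this production goes in M[C, '(']

M[C, '('] = C → E a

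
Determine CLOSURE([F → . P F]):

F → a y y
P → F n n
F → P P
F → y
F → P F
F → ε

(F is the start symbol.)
{ [F → . P F], [F → . P P], [F → . a y y], [F → . y], [F → .], [P → . F n n] }

To compute CLOSURE, for each item [A → α.Bβ] where B is a non-terminal, add [B → .γ] for all productions B → γ; repeat for the newly added items until nothing changes.

Start with: [F → . P F]
  [F → . P F] has the dot before P: add [P → . F n n]
  [P → . F n n] has the dot before F: add [F → . a y y], [F → . P P], [F → . y], [F → .]
No further items can be added.

CLOSURE = { [F → . P F], [F → . P P], [F → . a y y], [F → . y], [F → .], [P → . F n n] }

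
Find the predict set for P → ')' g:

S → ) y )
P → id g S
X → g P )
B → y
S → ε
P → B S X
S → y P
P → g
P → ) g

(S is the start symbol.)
PREDICT(P → ')' g) = (FIRST(RHS) \ {ε}) ∪ (FOLLOW(P) if ε ∈ FIRST(RHS), i.e. RHS ⇒* ε)
FIRST(')' g) = { ')' }
ε ∉ FIRST(')' g), so FOLLOW(P) is not added.
PREDICT(P → ')' g) = { ')' }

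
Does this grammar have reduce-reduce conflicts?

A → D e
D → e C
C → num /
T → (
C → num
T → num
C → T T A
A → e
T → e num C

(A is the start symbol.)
A reduce-reduce conflict occurs when an LR(0) state has two complete items [A → α .] and [B → β .] — both call for a reduction, and with no lookahead the parser cannot choose between them.

Augment with A' → A and build the canonical LR(0) collection (I0 = CLOSURE({[A' → . A]}), then GOTO on every symbol after a dot until no new states appear). It has 16 states:
  I0: { [A → . D e], [A → . e], [A' → . A], [D → . e C] }  — shift
  I1: { [A' → A .] }  — accept
  I2: { [A → D . e] }  — shift
  I3: { [A → e .], [C → . T T A], [C → . num /], [C → . num], [D → e . C], [T → . (], [T → . e num C], [T → . num] }  — shift, reduce
  I4: { [T → ( .] }  — reduce
  I5: { [D → e C .] }  — reduce
  I6: { [C → T . T A], [T → . (], [T → . e num C], [T → . num] }  — shift
  I7: { [T → e . num C] }  — shift
  I8: { [C → num . /], [C → num .], [T → num .] }  — shift, 2 reduces
  I9: { [C → num / .] }  — reduce
  I10: { [C → . T T A], [C → . num /], [C → . num], [T → . (], [T → . e num C], [T → . num], [T → e num . C] }  — shift
  I11: { [T → e num C .] }  — reduce
  I12: { [A → . D e], [A → . e], [C → T T . A], [D → . e C] }  — shift
  I13: { [T → num .] }  — reduce
  I14: { [C → T T A .] }  — reduce
  I15: { [A → D e .] }  — reduce

I8 contains complete items [C → num .], [T → num .] — reduce-reduce conflict.

Answer: Yes — I8: [C → num .] vs [T → num .]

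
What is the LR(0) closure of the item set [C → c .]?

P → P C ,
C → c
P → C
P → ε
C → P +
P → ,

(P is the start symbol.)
{ [C → c .] }

To compute CLOSURE, for each item [A → α.Bβ] where B is a non-terminal, add [B → .γ] for all productions B → γ; repeat for the newly added items until nothing changes.

Start with: [C → c .]
The dot is at the end, so nothing is added.

CLOSURE = { [C → c .] }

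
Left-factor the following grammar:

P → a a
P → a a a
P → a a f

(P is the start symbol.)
Left-factoring transforms A → αβ₁ | αβ₂ into A → αA' and A' → β₁ | β₂
(α is the longest common prefix among the alternatives). Repeat until
no nonterminal has two alternatives with a common prefix.

Round 1: P has alternatives sharing prefix 'a a'. Introduce P': P → a a P'
  Add: P' → ε
  Add: P' → a
  Add: P' → f

No remaining common prefixes — done.

Resulting grammar:
P → a a P'
P' → ε
P' → a
P' → f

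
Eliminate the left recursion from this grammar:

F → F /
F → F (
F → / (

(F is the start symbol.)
F → / ( F'
F' → / F'
F' → ( F'
F' → ε

F is directly left-recursive. The standard transformation for
  A → A α₁ | ... | A α_m | β₁ | ... | β_n
is
  A  → β₁ A' | ... | β_n A'
  A' → α₁ A' | ... | α_m A' | ε

F → / ( becomes F → / ( F'
F → F / becomes F' → / F'
F → F ( becomes F' → ( F'
Add F' → ε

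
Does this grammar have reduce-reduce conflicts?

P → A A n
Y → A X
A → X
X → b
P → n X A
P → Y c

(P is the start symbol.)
A reduce-reduce conflict occurs when an LR(0) state has two complete items [A → α .] and [B → β .] — both call for a reduction, and with no lookahead the parser cannot choose between them.

Augment with P' → P and build the canonical LR(0) collection (I0 = CLOSURE({[P' → . P]}), then GOTO on every symbol after a dot until no new states appear). It has 13 states:
  I0: { [A → . X], [P → . A A n], [P → . Y c], [P → . n X A], [P' → . P], [X → . b], [Y → . A X] }  — shift
  I1: { [A → . X], [P → A . A n], [X → . b], [Y → A . X] }  — shift
  I2: { [P' → P .] }  — accept
  I3: { [A → X .] }  — reduce
  I4: { [P → Y . c] }  — shift
  I5: { [X → b .] }  — reduce
  I6: { [P → n . X A], [X → . b] }  — shift
  I7: { [A → . X], [P → n X . A], [X → . b] }  — shift
  I8: { [P → n X A .] }  — reduce
  I9: { [P → Y c .] }  — reduce
  I10: { [P → A A . n] }  — shift
  I11: { [A → X .], [Y → A X .] }  — 2 reduces
  I12: { [P → A A n .] }  — reduce

I11 contains complete items [A → X .], [Y → A X .] — reduce-reduce conflict.

Answer: Yes — I11: [A → X .] vs [Y → A X .]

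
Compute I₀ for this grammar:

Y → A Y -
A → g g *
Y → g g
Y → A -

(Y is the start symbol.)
First, augment the grammar with Y' → Y
I₀ = CLOSURE({ [Y' → . Y] }):
  [Y' → . Y] has the dot before Y: add [Y → . A Y -], [Y → . g g], [Y → . A -]
  [Y → . A Y -] has the dot before A: add [A → . g g *]
No further items can be added.

I₀ = { [A → . g g *], [Y → . A -], [Y → . A Y -], [Y → . g g], [Y' → . Y] }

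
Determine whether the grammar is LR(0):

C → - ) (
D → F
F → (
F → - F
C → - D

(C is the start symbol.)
Augment with C' → C and build the canonical LR(0) collection (I0 = CLOSURE({[C' → . C]}), then GOTO on every symbol after a dot until no new states appear). It has 10 states:
  I0: { [C → . - ) (], [C → . - D], [C' → . C] }  — shift
  I1: { [C → - . ) (], [C → - . D], [D → . F], [F → . (], [F → . - F] }  — shift
  I2: { [C' → C .] }  — accept
  I3: { [F → ( .] }  — reduce
  I4: { [C → - ) . (] }  — shift
  I5: { [F → - . F], [F → . (], [F → . - F] }  — shift
  I6: { [C → - D .] }  — reduce
  I7: { [D → F .] }  — reduce
  I8: { [F → - F .] }  — reduce
  I9: { [C → - ) ( .] }  — reduce

Every state is either a pure shift/goto state or contains exactly one complete item and nothing to shift — no conflicts. The grammar is LR(0).

Answer: Yes, the grammar is LR(0)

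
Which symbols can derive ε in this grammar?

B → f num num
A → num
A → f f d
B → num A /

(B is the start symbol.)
None

There are no ε-productions, so no non-terminal can derive ε.
No non-terminals are nullable.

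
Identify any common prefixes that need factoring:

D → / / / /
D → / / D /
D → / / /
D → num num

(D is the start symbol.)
Left-factoring is needed when two productions for the same non-terminal
share a common prefix on the right-hand side.

Productions for D:
  D → / / / /
  D → / / D /
  D → / / /
  D → num num

Found common prefix '/ /' in productions for D

Answer: Yes, D has productions with common prefix '/ /'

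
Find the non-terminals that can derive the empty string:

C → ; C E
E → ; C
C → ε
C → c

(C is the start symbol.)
{ 'C' }

ε-productions: C → ε
So C is immediately nullable.
No further non-terminal can be added: every production for the remaining non-terminals contains a terminal or a non-nullable non-terminal.
Nullable = { 'C' }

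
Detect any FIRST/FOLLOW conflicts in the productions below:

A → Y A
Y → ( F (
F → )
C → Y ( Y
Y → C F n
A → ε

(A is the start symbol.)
No FIRST/FOLLOW conflicts.

A FIRST/FOLLOW conflict occurs when a non-terminal N has a nullable alternative N → β (β ⇒* ε) and another alternative N → α with FIRST(α) ∩ FOLLOW(N) ≠ ∅: on such a lookahead the parser cannot decide between expanding α and letting N vanish via β.

Nullable non-terminals: A.
FIRST sets used below: FIRST(Y) = { '(' }

A: nullable alternative(s) A → ε; FOLLOW(A) = { $ }
  A → Y A: FIRST \ {ε} = { '(' } — disjoint from FOLLOW(A)
  A → ε: FIRST \ {ε} = { } — this is the only nullable alternative, skip

C, F, Y have no nullable alternative, so no FIRST/FOLLOW check is needed there.

No FIRST/FOLLOW conflicts found.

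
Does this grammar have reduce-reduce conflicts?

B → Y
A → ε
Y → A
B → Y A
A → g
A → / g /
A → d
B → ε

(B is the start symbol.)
Yes — I0: [A → .] vs [B → .]; I4: [A → .] vs [B → Y .]

A reduce-reduce conflict occurs when an LR(0) state has two complete items [A → α .] and [B → β .] — both call for a reduction, and with no lookahead the parser cannot choose between them.

Augment with B' → B and build the canonical LR(0) collection (I0 = CLOSURE({[B' → . B]}), then GOTO on every symbol after a dot until no new states appear). It has 10 states:
  I0: { [A → . / g /], [A → . d], [A → . g], [A → .], [B → . Y A], [B → . Y], [B → .], [B' → . B], [Y → . A] }  — shift, 2 reduces
  I1: { [A → / . g /] }  — shift
  I2: { [Y → A .] }  — reduce
  I3: { [B' → B .] }  — accept
  I4: { [A → . / g /], [A → . d], [A → . g], [A → .], [B → Y . A], [B → Y .] }  — shift, 2 reduces
  I5: { [A → d .] }  — reduce
  I6: { [A → g .] }  — reduce
  I7: { [B → Y A .] }  — reduce
  I8: { [A → / g . /] }  — shift
  I9: { [A → / g / .] }  — reduce

I0 contains complete items [A → .], [B → .] — reduce-reduce conflict.
I4 contains complete items [A → .], [B → Y .] — reduce-reduce conflict.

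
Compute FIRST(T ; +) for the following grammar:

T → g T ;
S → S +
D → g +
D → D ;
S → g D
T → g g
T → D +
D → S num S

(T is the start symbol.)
{ 'g' }

FIRST sets of the non-terminals involved (from the grammar, by fixed-point iteration):
  FIRST(T) = { 'g' }

To compute FIRST(T ; +), process the symbols left to right:
Symbol T is a non-terminal. Add FIRST(T) \ {ε} = { 'g' }
T is not nullable (ε ∉ FIRST(T)), so stop here.
FIRST(T ; +) = { 'g' }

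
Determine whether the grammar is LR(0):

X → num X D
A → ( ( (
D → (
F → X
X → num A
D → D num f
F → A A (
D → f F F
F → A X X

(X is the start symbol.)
No. Shift-reduce conflict between [X → num X D .] and [D → D . num f]

A grammar is LR(0) if no state in the canonical LR(0) collection has:
  - both a shift item (dot before a terminal) and a complete item (shift-reduce conflict), or
  - two or more complete items (reduce-reduce conflict; the accept item [X' → X .] counts as a complete item here).

Augment with X' → X and build the canonical LR(0) collection (I0 = CLOSURE({[X' → . X]}), then GOTO on every symbol after a dot until no new states appear). It has 21 states:
  I0: { [X → . num A], [X → . num X D], [X' → . X] }  — shift
  I1: { [X' → X .] }  — accept
  I2: { [A → . ( ( (], [X → . num A], [X → . num X D], [X → num . A], [X → num . X D] }  — shift
  I3: { [A → ( . ( (] }  — shift
  I4: { [X → num A .] }  — reduce
  I5: { [D → . (], [D → . D num f], [D → . f F F], [X → num X . D] }  — shift
  I6: { [D → ( .] }  — reduce
  I7: { [D → D . num f], [X → num X D .] }  — shift, reduce
  I8: { [A → . ( ( (], [D → f . F F], [F → . A A (], [F → . A X X], [F → . X], [X → . num A], [X → . num X D] }  — shift
  I9: { [A → . ( ( (], [F → A . A (], [F → A . X X], [X → . num A], [X → . num X D] }  — shift
  I10: { [A → . ( ( (], [D → f F . F], [F → . A A (], [F → . A X X], [F → . X], [X → . num A], [X → . num X D] }  — shift
  I11: { [F → X .] }  — reduce
  I12: { [D → f F F .] }  — reduce
  I13: { [F → A A . (] }  — shift
  I14: { [F → A X . X], [X → . num A], [X → . num X D] }  — shift
  I15: { [F → A X X .] }  — reduce
  I16: { [F → A A ( .] }  — reduce
  I17: { [D → D num . f] }  — shift
  I18: { [D → D num f .] }  — reduce
  I19: { [A → ( ( . (] }  — shift
  I20: { [A → ( ( ( .] }  — reduce

Conflict in state I7:
  Shift-reduce conflict between [X → num X D .] and [D → D . num f]
So the grammar is NOT LR(0).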